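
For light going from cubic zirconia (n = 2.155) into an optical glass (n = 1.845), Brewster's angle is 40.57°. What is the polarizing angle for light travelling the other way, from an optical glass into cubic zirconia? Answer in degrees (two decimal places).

θ_B' ≈ 49.43°

The two Brewster angles are complementary: θ_B' = 90° − θ_B = 90° − 40.57° = 49.43°.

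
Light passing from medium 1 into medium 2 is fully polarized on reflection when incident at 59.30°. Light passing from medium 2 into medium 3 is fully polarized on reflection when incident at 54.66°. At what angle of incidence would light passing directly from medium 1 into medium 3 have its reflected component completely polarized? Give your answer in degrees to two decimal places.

n₂/n₁ = tan 59.30° = 1.6842 and n₃/n₂ = tan 54.66° = 1.4103.
So n₃/n₁ = (n₂/n₁)(n₃/n₂) = 1.6842 × 1.4103 = 2.3752.
θ_B(1→3) = arctan(2.3752) = 67.17°.

θ_B ≈ 67.17°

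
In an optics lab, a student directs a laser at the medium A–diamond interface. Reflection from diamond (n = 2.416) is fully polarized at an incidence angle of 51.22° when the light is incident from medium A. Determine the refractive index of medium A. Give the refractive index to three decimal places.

n ≈ 1.941

Brewster's law: tan θ_B = n₂/n₁ (light incident in medium A, refracted into diamond).
n₁ = n₂ / tan θ_B = 2.416 / tan 51.22° = 1.941.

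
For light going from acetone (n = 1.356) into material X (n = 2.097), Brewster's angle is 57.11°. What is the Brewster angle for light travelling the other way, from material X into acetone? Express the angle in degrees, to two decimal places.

θ_B' ≈ 32.89°

The two Brewster angles are complementary: θ_B' = 90° − θ_B = 90° − 57.11° = 32.89°.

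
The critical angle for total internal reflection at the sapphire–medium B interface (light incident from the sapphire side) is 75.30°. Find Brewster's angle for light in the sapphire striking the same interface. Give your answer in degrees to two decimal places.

θ_B ≈ 44.05°

sin θ_c = n₂/n₁, so n₂/n₁ = sin 75.30° = 0.9673.
Brewster: tan θ_B = n₂/n₁ = 0.9673.
θ_B = arctan(0.9673) = 44.05°.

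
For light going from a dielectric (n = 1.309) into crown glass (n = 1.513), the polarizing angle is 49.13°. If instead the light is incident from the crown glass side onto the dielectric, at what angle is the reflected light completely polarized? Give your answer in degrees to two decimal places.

tan θ_B' = n₁/n₂ = 1/tan θ_B, so θ_B' = 90° − θ_B.
θ_B' = 90° − 49.13° = 40.87°.

θ_B' ≈ 40.87°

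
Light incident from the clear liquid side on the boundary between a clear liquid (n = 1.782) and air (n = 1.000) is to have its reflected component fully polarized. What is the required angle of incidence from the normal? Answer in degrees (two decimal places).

θ_B ≈ 29.30°

tan θ_B = n₂/n₁ = 1.000/1.782 = 0.5612.
θ_B = arctan(0.5612) = 29.30°.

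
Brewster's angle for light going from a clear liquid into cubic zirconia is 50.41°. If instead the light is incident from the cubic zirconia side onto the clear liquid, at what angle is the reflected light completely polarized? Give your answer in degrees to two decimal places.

θ_B' ≈ 39.59°

Reversing the direction swaps n₁ and n₂, so tan θ_B' = 1/tan θ_B and θ_B' = 90° − θ_B.
Hence θ_B' = 90° − 50.41° = 39.59°.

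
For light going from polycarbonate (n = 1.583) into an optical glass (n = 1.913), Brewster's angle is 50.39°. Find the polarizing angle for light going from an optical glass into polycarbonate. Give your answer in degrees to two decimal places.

tan θ_B' = n₁/n₂ = 1/tan θ_B, so θ_B' = 90° − θ_B.
θ_B' = 90° − 50.39° = 39.61°.

θ_B' ≈ 39.61°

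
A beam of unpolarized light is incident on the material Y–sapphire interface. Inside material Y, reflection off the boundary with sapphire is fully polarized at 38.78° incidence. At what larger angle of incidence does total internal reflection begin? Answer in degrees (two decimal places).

From Brewster, n₂/n₁ = tan θ_B = tan 38.78° = 0.8034.
Then sin θ_c = n₂/n₁ = 0.8034, so θ_c = arcsin 0.8034 = 53.46°.

θ_c ≈ 53.46°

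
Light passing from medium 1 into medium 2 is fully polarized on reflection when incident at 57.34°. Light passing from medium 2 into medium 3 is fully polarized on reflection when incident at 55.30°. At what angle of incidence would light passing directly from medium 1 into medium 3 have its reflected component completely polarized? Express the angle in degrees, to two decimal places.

Each Brewster angle gives a ratio: n₂/n₁ = tan 57.34° = 1.5601, n₃/n₂ = tan 55.30° = 1.4442.
So n₃/n₁ = (n₂/n₁)(n₃/n₂) = 1.5601 × 1.4442 = 2.2530.
θ_B(1→3) = arctan(2.2530) = 66.07°.

θ_B ≈ 66.07°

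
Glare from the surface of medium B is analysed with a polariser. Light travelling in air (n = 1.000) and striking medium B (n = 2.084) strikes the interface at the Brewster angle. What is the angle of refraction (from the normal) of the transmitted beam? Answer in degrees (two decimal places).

θ_t ≈ 25.63°

First find Brewster's angle: tan θ_B = 2.084/1.000 = 2.0840, giving θ_B = 64.37°.
At Brewster's angle the reflected and refracted rays are perpendicular, so θ_t = 90° − θ_B = 90° − 64.37° = 25.63°.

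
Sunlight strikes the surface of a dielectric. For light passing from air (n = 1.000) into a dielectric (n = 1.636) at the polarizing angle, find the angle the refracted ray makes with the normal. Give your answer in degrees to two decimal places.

θ_t ≈ 31.44°

First find Brewster's angle: tan θ_B = 1.636/1.000 = 1.6360, giving θ_B = 58.56°.
At Brewster's angle the reflected and refracted rays are perpendicular, so θ_t = 90° − θ_B = 90° − 58.56° = 31.44°.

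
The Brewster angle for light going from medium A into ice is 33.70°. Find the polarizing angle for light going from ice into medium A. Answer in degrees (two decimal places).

θ_B' ≈ 56.30°

The two Brewster angles are complementary: θ_B' = 90° − θ_B = 90° − 33.70° = 56.30°.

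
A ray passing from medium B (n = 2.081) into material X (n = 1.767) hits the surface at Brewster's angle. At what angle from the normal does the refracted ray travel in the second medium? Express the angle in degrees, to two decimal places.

θ_t ≈ 49.67°

tan θ_B = n₂/n₁ = 1.767/2.081 = 0.8491, so θ_B = 40.33°.
Since θ_B + θ_t = 90° at Brewster incidence, θ_t = 90° − 40.33° = 49.67°.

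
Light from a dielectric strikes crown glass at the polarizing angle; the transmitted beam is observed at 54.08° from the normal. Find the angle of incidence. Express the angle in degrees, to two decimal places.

At Brewster's angle the reflected and refracted rays are perpendicular, so θ_B + θ_t = 90°.
θ_B = 90° − 54.08° = 35.92°.

θ_B ≈ 35.92°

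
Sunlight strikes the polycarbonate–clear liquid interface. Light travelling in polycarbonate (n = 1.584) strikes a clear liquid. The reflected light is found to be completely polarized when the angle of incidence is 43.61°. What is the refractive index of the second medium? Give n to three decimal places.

n ≈ 1.509

Full polarization of the reflected beam means tan θ_B = n₂/n₁, where n₁ is the incident medium (polycarbonate).
n₂ = n₁ tan θ_B = 1.584 × tan 43.61° = 1.509.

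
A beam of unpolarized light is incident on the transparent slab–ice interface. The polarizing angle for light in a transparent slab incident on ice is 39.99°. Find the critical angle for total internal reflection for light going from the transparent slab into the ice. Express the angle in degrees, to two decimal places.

tan θ_B = n₂/n₁ = tan 39.99° = 0.8388.
Total internal reflection: sin θ_c = n₂/n₁ = 0.8388.
θ_c = arcsin(0.8388) = 57.01°.

θ_c ≈ 57.01°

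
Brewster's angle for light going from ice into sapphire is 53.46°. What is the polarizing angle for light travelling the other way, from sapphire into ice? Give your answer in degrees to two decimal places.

θ_B' ≈ 36.54°

tan θ_B' = n₁/n₂ = 1/tan θ_B, so θ_B' = 90° − θ_B.
θ_B' = 90° − 53.46° = 36.54°.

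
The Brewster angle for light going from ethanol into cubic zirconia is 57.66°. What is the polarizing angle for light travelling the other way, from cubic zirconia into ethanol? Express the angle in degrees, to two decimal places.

tan θ_B' = n₁/n₂ = 1/tan θ_B, so θ_B' = 90° − θ_B.
θ_B' = 90° − 57.66° = 32.34°.

θ_B' ≈ 32.34°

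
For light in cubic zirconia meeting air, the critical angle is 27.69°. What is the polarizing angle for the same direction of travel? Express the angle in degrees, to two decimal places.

At the critical angle sin θ_c = n₂/n₁, giving n₂/n₁ = sin 27.69° = 0.4647.
Then tan θ_B = n₂/n₁ = 0.4647, so θ_B = arctan 0.4647 = 24.92°.

θ_B ≈ 24.92°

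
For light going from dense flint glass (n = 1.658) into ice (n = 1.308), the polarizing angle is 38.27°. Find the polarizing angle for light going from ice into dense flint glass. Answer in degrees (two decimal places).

θ_B' ≈ 51.73°

The two Brewster angles are complementary: θ_B' = 90° − θ_B = 90° − 38.27° = 51.73°.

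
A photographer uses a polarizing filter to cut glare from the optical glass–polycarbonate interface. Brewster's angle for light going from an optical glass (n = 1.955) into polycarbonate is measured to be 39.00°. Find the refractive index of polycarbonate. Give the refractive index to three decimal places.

Full polarization of the reflected beam means tan θ_B = n₂/n₁, where n₁ is the incident medium (an optical glass).
n₂ = n₁ tan θ_B = 1.955 × tan 39.00° = 1.583.

n ≈ 1.583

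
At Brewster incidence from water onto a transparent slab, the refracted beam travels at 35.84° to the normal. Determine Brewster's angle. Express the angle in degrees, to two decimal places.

θ_B ≈ 54.16°

Brewster's condition makes the reflected and refracted beams perpendicular: θ_B + θ_t = 90°.
θ_B = 90° − 35.84° = 54.16°.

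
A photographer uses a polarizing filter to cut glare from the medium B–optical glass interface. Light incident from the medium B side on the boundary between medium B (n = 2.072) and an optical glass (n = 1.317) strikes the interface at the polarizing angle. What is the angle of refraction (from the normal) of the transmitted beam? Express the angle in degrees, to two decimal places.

tan θ_B = n₂/n₁ = 1.317/2.072 = 0.6356, so θ_B = 32.44°.
At Brewster's angle the reflected and refracted rays are perpendicular, so θ_t = 90° − θ_B = 90° − 32.44° = 57.56°.

θ_t ≈ 57.56°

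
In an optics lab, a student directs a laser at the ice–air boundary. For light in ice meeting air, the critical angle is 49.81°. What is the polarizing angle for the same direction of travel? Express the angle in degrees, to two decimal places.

sin θ_c = n₂/n₁, so n₂/n₁ = sin 49.81° = 0.7639.
Brewster: tan θ_B = n₂/n₁ = 0.7639.
θ_B = arctan(0.7639) = 37.38°.

θ_B ≈ 37.38°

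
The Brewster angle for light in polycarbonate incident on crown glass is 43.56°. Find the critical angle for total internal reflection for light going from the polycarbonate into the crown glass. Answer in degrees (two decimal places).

n₂/n₁ = tan 43.56° = 0.9510; the critical angle satisfies sin θ_c = n₂/n₁.
θ_c = arcsin(0.9510) = 71.98°.

θ_c ≈ 71.98°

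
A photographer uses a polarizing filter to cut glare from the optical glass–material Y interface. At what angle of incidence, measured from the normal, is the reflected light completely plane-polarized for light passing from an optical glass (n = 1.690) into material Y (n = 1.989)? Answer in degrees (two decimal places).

At Brewster's angle the reflected and refracted rays are perpendicular, which with Snell's law gives tan θ_B = n₂/n₁.
Here n₂/n₁ = 1.989/1.690 = 1.1769, and Brewster's law gives tan θ_B = n₂/n₁. Taking the arctangent, θ_B = 49.65°.

θ_B ≈ 49.65°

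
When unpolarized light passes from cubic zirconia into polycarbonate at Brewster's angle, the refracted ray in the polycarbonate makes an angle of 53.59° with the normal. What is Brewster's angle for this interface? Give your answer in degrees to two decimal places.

θ_B ≈ 36.41°

Brewster's condition makes the reflected and refracted beams perpendicular: θ_B + θ_t = 90°.
θ_B = 90° − 53.59° = 36.41°.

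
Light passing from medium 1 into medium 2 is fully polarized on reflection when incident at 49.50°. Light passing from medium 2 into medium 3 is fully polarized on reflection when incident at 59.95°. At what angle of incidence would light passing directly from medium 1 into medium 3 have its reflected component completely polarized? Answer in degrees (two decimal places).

θ_B ≈ 63.71°

n₂/n₁ = tan 49.50° = 1.1708 and n₃/n₂ = tan 59.95° = 1.7286.
So n₃/n₁ = (n₂/n₁)(n₃/n₂) = 1.1708 × 1.7286 = 2.0239.
θ_B(1→3) = arctan(2.0239) = 63.71°.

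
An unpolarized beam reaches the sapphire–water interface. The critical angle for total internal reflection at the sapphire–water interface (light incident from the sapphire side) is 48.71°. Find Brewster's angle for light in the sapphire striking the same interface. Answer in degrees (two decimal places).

n₂/n₁ = sin θ_c = sin 48.71° = 0.7514.
tan θ_B equals the same ratio, so θ_B = arctan(0.7514) = 36.92°.

θ_B ≈ 36.92°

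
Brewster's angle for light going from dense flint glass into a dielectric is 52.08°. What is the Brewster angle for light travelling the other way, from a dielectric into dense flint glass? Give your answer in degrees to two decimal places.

θ_B' ≈ 37.92°

tan θ_B' = n₁/n₂ = 1/tan θ_B, so θ_B' = 90° − θ_B.
θ_B' = 90° − 52.08° = 37.92°.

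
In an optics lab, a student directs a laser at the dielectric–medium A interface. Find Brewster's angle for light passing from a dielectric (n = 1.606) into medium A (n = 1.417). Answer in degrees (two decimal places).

The reflected p-component vanishes when tan θ_B = n₂/n₁.
Here n₂/n₁ = 1.417/1.606 = 0.8823, and Brewster's law gives tan θ_B = n₂/n₁.
So θ_B = arctan 0.8823 = 41.42°.

θ_B ≈ 41.42°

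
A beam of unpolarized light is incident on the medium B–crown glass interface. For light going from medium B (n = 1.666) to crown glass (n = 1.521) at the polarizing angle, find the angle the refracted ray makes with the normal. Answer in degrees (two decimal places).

tan θ_B = n₂/n₁ = 1.521/1.666 = 0.9130, so θ_B = 42.39°.
Since θ_B + θ_t = 90° at Brewster incidence, θ_t = 90° − 42.39° = 47.61°.

θ_t ≈ 47.61°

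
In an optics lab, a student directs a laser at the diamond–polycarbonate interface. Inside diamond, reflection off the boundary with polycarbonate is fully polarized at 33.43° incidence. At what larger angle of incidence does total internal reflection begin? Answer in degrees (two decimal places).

θ_c ≈ 41.31°

tan θ_B = n₂/n₁ = tan 33.43° = 0.6601.
Total internal reflection: sin θ_c = n₂/n₁ = 0.6601.
θ_c = arcsin(0.6601) = 41.31°.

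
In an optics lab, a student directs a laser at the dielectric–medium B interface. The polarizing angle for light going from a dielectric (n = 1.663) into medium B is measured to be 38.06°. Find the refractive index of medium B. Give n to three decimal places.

n ≈ 1.302

At the polarizing angle, tan θ_B = n₂/n₁ with n₁ on the incident side (a dielectric) and n₂ on the transmitted side (medium B).
n₂ = n₁ tan θ_B = 1.663 × tan 38.06° = 1.302.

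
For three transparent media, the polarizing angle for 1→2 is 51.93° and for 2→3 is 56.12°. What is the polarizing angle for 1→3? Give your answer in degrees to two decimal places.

Each Brewster angle gives a ratio: n₂/n₁ = tan 51.93° = 1.2767, n₃/n₂ = tan 56.12° = 1.4893.
Multiplying, n₃/n₁ = 1.2767 × 1.4893 = 1.9014, and θ_B(1→3) = arctan 1.9014 = 62.26°.

θ_B ≈ 62.26°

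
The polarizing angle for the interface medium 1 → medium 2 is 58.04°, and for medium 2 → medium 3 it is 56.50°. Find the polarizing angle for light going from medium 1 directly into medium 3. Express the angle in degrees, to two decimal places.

θ_B ≈ 67.56°

tan θ_B(1→2) = n₂/n₁ = tan 58.04° = 1.6028.
tan θ_B(2→3) = n₃/n₂ = tan 56.50° = 1.5108.
Multiplying, n₃/n₁ = 1.6028 × 1.5108 = 2.4216, and θ_B(1→3) = arctan 2.4216 = 67.56°.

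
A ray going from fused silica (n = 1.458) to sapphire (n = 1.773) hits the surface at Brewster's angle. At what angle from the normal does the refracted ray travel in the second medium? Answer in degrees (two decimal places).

tan θ_B = n₂/n₁ = 1.773/1.458 = 1.2160, so θ_B = 50.57°.
At Brewster's angle the reflected and refracted rays are perpendicular, so θ_t = 90° − θ_B = 90° − 50.57° = 39.43°.

θ_t ≈ 39.43°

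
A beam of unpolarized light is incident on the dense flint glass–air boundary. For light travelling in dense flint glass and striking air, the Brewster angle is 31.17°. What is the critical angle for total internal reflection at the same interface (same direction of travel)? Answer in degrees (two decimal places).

θ_c ≈ 37.22°

tan θ_B = n₂/n₁ = tan 31.17° = 0.6049.
Total internal reflection: sin θ_c = n₂/n₁ = 0.6049.
θ_c = arcsin(0.6049) = 37.22°.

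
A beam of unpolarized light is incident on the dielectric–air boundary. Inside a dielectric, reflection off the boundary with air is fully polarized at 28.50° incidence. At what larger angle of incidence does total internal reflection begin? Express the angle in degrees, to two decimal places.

θ_c ≈ 32.89°

n₂/n₁ = tan 28.50° = 0.5430; the critical angle satisfies sin θ_c = n₂/n₁.
θ_c = arcsin(0.5430) = 32.89°.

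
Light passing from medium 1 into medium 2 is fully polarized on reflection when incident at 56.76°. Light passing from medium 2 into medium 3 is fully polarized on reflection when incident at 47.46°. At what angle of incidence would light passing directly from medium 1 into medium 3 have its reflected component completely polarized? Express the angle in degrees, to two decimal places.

θ_B ≈ 58.98°

n₂/n₁ = tan 56.76° = 1.5258 and n₃/n₂ = tan 47.46° = 1.0898.
Multiplying, n₃/n₁ = 1.5258 × 1.0898 = 1.6628, and θ_B(1→3) = arctan 1.6628 = 58.98°.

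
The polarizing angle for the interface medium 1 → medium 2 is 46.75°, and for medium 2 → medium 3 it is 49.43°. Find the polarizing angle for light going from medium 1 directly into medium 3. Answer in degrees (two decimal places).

θ_B ≈ 51.15°

tan θ_B(1→2) = n₂/n₁ = tan 46.75° = 1.0630.
tan θ_B(2→3) = n₃/n₂ = tan 49.43° = 1.1680.
So n₃/n₁ = (n₂/n₁)(n₃/n₂) = 1.0630 × 1.1680 = 1.2416.
θ_B(1→3) = arctan(1.2416) = 51.15°.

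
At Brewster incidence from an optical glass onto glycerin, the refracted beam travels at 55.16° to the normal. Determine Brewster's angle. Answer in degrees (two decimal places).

Brewster's condition makes the reflected and refracted beams perpendicular: θ_B + θ_t = 90°.
So θ_B = 90° − θ_t = 90° − 55.16° = 34.84°.

θ_B ≈ 34.84°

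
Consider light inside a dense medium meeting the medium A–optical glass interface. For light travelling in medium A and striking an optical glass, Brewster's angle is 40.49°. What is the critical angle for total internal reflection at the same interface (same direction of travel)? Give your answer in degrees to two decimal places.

θ_c ≈ 58.63°

tan θ_B = n₂/n₁ = tan 40.49° = 0.8538.
Total internal reflection: sin θ_c = n₂/n₁ = 0.8538.
θ_c = arcsin(0.8538) = 58.63°.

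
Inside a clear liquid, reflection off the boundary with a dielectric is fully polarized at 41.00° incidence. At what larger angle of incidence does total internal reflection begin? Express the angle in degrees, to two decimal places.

θ_c ≈ 60.38°

From Brewster, n₂/n₁ = tan θ_B = tan 41.00° = 0.8693.
Then sin θ_c = n₂/n₁ = 0.8693, so θ_c = arcsin 0.8693 = 60.38°.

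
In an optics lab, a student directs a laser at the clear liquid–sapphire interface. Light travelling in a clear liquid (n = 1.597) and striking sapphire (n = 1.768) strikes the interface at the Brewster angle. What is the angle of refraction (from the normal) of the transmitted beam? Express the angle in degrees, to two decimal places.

First find Brewster's angle: tan θ_B = 1.768/1.597 = 1.1071, giving θ_B = 47.91°.
The refracted ray is perpendicular to the reflected ray, so θ_t = 90° − θ_B = 42.09°.

θ_t ≈ 42.09°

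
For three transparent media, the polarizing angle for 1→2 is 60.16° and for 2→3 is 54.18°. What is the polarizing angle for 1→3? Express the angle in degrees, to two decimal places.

θ_B ≈ 67.51°

Each Brewster angle gives a ratio: n₂/n₁ = tan 60.16° = 1.7433, n₃/n₂ = tan 54.18° = 1.3855.
So n₃/n₁ = (n₂/n₁)(n₃/n₂) = 1.7433 × 1.3855 = 2.4153.
θ_B(1→3) = arctan(2.4153) = 67.51°.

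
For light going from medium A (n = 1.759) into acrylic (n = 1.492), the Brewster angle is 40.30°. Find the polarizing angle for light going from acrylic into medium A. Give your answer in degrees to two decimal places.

θ_B' ≈ 49.70°

Reversing the direction swaps n₁ and n₂, so tan θ_B' = 1/tan θ_B and θ_B' = 90° − θ_B.
Hence θ_B' = 90° − 40.30° = 49.70°.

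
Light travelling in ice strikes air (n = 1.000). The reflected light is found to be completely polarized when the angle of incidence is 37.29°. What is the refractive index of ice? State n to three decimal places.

Brewster's law: tan θ_B = n₂/n₁ (light incident in ice, refracted into air).
n₁ = n₂ / tan θ_B = 1.000 / tan 37.29° = 1.313.

n ≈ 1.313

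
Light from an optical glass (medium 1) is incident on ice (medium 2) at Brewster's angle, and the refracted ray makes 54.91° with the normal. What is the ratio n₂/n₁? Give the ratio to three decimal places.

n₂/n₁ ≈ 0.703

At Brewster incidence θ_B = 90° − θ_t = 90° − 54.91° = 35.09°.
tan θ_B = n₂/n₁, so n₂/n₁ = tan 35.09° = 0.703.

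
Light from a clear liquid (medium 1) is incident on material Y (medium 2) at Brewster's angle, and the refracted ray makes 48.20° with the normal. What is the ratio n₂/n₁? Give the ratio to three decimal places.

θ_B + θ_t = 90°, so θ_B = 90° − 48.20° = 41.80°.
Then n₂/n₁ = tan θ_B = tan 41.80° = 0.894.

n₂/n₁ ≈ 0.894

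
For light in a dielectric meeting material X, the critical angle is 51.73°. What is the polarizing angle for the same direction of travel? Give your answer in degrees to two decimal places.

θ_B ≈ 38.14°

sin θ_c = n₂/n₁, so n₂/n₁ = sin 51.73° = 0.7851.
Brewster: tan θ_B = n₂/n₁ = 0.7851.
θ_B = arctan(0.7851) = 38.14°.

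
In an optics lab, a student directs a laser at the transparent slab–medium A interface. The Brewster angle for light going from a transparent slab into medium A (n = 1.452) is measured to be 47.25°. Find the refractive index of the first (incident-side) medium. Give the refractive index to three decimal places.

Full polarization of the reflected beam means tan θ_B = n₂/n₁, where n₁ is the incident medium (a transparent slab).
n₁ = n₂ / tan θ_B = 1.452 / tan 47.25° = 1.342.

n ≈ 1.342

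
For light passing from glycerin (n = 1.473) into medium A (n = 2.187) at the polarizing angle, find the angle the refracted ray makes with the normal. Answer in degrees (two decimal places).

θ_t ≈ 33.96°

tan θ_B = n₂/n₁ = 2.187/1.473 = 1.4847, so θ_B = 56.04°.
At Brewster's angle the reflected and refracted rays are perpendicular, so θ_t = 90° − θ_B = 90° − 56.04° = 33.96°.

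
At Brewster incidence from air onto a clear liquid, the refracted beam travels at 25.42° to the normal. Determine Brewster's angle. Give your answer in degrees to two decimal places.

Brewster's condition makes the reflected and refracted beams perpendicular: θ_B + θ_t = 90°.
θ_B = 90° − 25.42° = 64.58°.

θ_B ≈ 64.58°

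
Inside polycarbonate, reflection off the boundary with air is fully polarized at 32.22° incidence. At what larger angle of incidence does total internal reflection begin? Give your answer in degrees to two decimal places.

From Brewster, n₂/n₁ = tan θ_B = tan 32.22° = 0.6302.
Then sin θ_c = n₂/n₁ = 0.6302, so θ_c = arcsin 0.6302 = 39.07°.

θ_c ≈ 39.07°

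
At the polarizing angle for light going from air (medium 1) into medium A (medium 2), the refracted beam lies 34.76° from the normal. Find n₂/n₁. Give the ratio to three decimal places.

θ_B + θ_t = 90°, so θ_B = 90° − 34.76° = 55.24°.
Then n₂/n₁ = tan θ_B = tan 55.24° = 1.441.

n₂/n₁ ≈ 1.441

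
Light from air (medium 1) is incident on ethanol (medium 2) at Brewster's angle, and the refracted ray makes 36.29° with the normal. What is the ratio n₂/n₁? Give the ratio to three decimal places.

θ_B + θ_t = 90°, so θ_B = 90° − 36.29° = 53.71°.
Then n₂/n₁ = tan θ_B = tan 53.71° = 1.362.

n₂/n₁ ≈ 1.362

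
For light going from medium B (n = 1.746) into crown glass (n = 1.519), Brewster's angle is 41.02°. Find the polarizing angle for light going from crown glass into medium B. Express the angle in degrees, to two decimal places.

θ_B' ≈ 48.98°

tan θ_B' = n₁/n₂ = 1/tan θ_B, so θ_B' = 90° − θ_B.
θ_B' = 90° − 41.02° = 48.98°.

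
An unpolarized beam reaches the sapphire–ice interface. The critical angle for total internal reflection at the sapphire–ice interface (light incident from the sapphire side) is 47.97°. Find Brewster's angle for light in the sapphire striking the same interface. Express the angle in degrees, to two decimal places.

θ_B ≈ 36.60°

At the critical angle sin θ_c = n₂/n₁, giving n₂/n₁ = sin 47.97° = 0.7428.
Then tan θ_B = n₂/n₁ = 0.7428, so θ_B = arctan 0.7428 = 36.60°.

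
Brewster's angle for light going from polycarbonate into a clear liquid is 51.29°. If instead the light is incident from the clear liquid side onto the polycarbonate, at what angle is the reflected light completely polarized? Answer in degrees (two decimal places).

Reversing the direction swaps n₁ and n₂, so tan θ_B' = 1/tan θ_B and θ_B' = 90° − θ_B.
Hence θ_B' = 90° − 51.29° = 38.71°.

θ_B' ≈ 38.71°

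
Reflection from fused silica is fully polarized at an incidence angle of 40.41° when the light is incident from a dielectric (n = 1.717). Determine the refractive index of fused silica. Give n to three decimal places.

n ≈ 1.462

Full polarization of the reflected beam means tan θ_B = n₂/n₁, where n₁ is the incident medium (a dielectric).
n₂ = n₁ tan θ_B = 1.717 × tan 40.41° = 1.462.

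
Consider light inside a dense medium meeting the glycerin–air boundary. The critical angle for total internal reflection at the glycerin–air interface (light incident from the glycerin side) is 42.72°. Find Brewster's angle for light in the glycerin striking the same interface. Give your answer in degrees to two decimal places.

θ_B ≈ 34.15°

At the critical angle sin θ_c = n₂/n₁, giving n₂/n₁ = sin 42.72° = 0.6784.
Then tan θ_B = n₂/n₁ = 0.6784, so θ_B = arctan 0.6784 = 34.15°.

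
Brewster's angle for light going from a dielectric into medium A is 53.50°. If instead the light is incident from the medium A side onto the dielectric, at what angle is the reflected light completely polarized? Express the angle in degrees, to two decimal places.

Reversing the direction swaps n₁ and n₂, so tan θ_B' = 1/tan θ_B and θ_B' = 90° − θ_B.
Hence θ_B' = 90° − 53.50° = 36.50°.

θ_B' ≈ 36.50°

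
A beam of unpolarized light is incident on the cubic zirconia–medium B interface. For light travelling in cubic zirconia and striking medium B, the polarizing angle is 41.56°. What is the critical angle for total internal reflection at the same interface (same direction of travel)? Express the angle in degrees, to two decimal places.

tan θ_B = n₂/n₁ = tan 41.56° = 0.8866.
Total internal reflection: sin θ_c = n₂/n₁ = 0.8866.
θ_c = arcsin(0.8866) = 62.45°.

θ_c ≈ 62.45°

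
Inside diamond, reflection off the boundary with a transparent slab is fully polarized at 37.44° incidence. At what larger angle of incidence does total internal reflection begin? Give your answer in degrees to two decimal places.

n₂/n₁ = tan 37.44° = 0.7657; the critical angle satisfies sin θ_c = n₂/n₁.
θ_c = arcsin(0.7657) = 49.97°.

θ_c ≈ 49.97°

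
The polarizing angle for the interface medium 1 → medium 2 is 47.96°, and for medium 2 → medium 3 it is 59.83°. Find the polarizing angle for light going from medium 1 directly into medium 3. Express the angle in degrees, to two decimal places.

tan θ_B(1→2) = n₂/n₁ = tan 47.96° = 1.1091.
tan θ_B(2→3) = n₃/n₂ = tan 59.83° = 1.7202.
n₃/n₁ = 1.9078. Then tan θ_B(1→3) = n₃/n₁, so θ_B(1→3) = arctan(1.9078) = 62.34°.

θ_B ≈ 62.34°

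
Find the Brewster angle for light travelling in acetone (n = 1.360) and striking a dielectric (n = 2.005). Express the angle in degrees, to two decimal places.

θ_B ≈ 55.85°

tan θ_B = n₂/n₁ = 2.005/1.360 = 1.4743. Taking the arctangent, θ_B = 55.85°.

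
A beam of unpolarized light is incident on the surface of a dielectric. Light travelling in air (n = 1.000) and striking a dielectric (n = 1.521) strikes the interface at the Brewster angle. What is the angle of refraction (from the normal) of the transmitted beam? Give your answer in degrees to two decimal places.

tan θ_B = n₂/n₁ = 1.521/1.000 = 1.5210, so θ_B = 56.68°.
The refracted ray is perpendicular to the reflected ray, so θ_t = 90° − θ_B = 33.32°.

θ_t ≈ 33.32°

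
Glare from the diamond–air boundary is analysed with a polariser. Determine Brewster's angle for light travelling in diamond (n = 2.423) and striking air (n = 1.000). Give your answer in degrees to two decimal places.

θ_B ≈ 22.43°

The reflected p-component vanishes when tan θ_B = n₂/n₁.
Brewster's condition: tan θ_B = n₂/n₁ = 1.000/2.423 = 0.4127. Taking the arctangent, θ_B = 22.43°.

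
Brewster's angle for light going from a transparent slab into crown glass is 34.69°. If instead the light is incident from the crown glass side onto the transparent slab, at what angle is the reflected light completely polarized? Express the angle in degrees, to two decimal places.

The two Brewster angles are complementary: θ_B' = 90° − θ_B = 90° − 34.69° = 55.31°.

θ_B' ≈ 55.31°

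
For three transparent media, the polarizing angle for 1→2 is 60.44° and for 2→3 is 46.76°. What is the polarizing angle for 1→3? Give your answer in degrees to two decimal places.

θ_B ≈ 61.93°

Each Brewster angle gives a ratio: n₂/n₁ = tan 60.44° = 1.7632, n₃/n₂ = tan 46.76° = 1.0634.
Multiplying, n₃/n₁ = 1.7632 × 1.0634 = 1.8750, and θ_B(1→3) = arctan 1.8750 = 61.93°.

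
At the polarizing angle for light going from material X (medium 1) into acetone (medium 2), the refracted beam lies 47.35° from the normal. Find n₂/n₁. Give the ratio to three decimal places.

n₂/n₁ ≈ 0.921

At Brewster incidence θ_B = 90° − θ_t = 90° − 47.35° = 42.65°.
Then n₂/n₁ = tan θ_B = tan 42.65° = 0.921.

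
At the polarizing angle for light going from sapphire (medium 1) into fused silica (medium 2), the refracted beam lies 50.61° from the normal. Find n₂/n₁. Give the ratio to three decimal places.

At Brewster incidence θ_B = 90° − θ_t = 90° − 50.61° = 39.39°.
tan θ_B = n₂/n₁, so n₂/n₁ = tan 39.39° = 0.821.

n₂/n₁ ≈ 0.821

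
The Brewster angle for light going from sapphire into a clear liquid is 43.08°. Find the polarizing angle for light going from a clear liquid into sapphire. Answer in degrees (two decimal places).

tan θ_B' = n₁/n₂ = 1/tan θ_B, so θ_B' = 90° − θ_B.
θ_B' = 90° − 43.08° = 46.92°.

θ_B' ≈ 46.92°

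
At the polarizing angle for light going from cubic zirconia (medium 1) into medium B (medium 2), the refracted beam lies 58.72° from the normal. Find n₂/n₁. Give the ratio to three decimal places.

n₂/n₁ ≈ 0.608

θ_B + θ_t = 90°, so θ_B = 90° − 58.72° = 31.28°.
Then n₂/n₁ = tan θ_B = tan 31.28° = 0.608.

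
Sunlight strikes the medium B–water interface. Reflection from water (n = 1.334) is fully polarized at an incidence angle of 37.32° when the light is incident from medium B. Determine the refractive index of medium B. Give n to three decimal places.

Brewster's law: tan θ_B = n₂/n₁ (light incident in medium B, refracted into water).
n₁ = n₂ / tan θ_B = 1.334 / tan 37.32° = 1.750.

n ≈ 1.750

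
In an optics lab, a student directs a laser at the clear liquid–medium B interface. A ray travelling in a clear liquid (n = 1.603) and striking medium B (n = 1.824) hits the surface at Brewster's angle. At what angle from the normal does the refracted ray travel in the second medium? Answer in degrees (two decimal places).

θ_B = arctan(n₂/n₁) = arctan(1.824/1.603) = 48.69°.
Since θ_B + θ_t = 90° at Brewster incidence, θ_t = 90° − 48.69° = 41.31°.

θ_t ≈ 41.31°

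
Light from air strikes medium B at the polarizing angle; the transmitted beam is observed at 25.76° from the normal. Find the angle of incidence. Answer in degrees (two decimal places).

θ_B ≈ 64.24°

Brewster's condition makes the reflected and refracted beams perpendicular: θ_B + θ_t = 90°.
So θ_B = 90° − θ_t = 90° − 25.76° = 64.24°.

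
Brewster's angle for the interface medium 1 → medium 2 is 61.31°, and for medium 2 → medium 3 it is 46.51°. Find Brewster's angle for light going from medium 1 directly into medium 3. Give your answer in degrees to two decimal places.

θ_B ≈ 62.56°

Each Brewster angle gives a ratio: n₂/n₁ = tan 61.31° = 1.8273, n₃/n₂ = tan 46.51° = 1.0541.
Multiplying, n₃/n₁ = 1.8273 × 1.0541 = 1.9262, and θ_B(1→3) = arctan 1.9262 = 62.56°.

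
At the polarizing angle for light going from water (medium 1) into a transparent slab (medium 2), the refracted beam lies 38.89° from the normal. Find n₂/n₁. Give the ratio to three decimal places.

θ_B + θ_t = 90°, so θ_B = 90° − 38.89° = 51.11°.
tan θ_B = n₂/n₁, so n₂/n₁ = tan 51.11° = 1.240.

n₂/n₁ ≈ 1.240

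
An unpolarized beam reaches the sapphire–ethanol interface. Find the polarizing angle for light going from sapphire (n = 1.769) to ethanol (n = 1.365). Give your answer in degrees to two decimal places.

Here n₂/n₁ = 1.365/1.769 = 0.7716, and Brewster's law gives tan θ_B = n₂/n₁.
So θ_B = arctan 0.7716 = 37.65°.

θ_B ≈ 37.65°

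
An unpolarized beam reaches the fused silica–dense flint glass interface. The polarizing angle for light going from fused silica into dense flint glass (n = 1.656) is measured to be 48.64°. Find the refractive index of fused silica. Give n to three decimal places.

Full polarization of the reflected beam means tan θ_B = n₂/n₁, where n₁ is the incident medium (fused silica).
n₁ = n₂ / tan θ_B = 1.656 / tan 48.64° = 1.458.

n ≈ 1.458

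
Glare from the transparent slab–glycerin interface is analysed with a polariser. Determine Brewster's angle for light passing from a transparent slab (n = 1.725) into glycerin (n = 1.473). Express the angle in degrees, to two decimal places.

The reflected p-component vanishes when tan θ_B = n₂/n₁.
Here n₂/n₁ = 1.473/1.725 = 0.8539, and Brewster's law gives tan θ_B = n₂/n₁. Taking the arctangent, θ_B = 40.49°.

θ_B ≈ 40.49°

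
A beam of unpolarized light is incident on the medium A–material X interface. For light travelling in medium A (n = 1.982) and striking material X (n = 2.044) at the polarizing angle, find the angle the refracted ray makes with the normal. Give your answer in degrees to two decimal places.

θ_t ≈ 44.12°

θ_B = arctan(n₂/n₁) = arctan(2.044/1.982) = 45.88°.
Since θ_B + θ_t = 90° at Brewster incidence, θ_t = 90° − 45.88° = 44.12°.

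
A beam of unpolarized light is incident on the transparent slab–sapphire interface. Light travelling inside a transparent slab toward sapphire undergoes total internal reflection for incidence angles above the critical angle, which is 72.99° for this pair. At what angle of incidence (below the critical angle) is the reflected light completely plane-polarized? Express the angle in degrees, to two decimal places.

n₂/n₁ = sin θ_c = sin 72.99° = 0.9563.
tan θ_B equals the same ratio, so θ_B = arctan(0.9563) = 43.72°.

θ_B ≈ 43.72°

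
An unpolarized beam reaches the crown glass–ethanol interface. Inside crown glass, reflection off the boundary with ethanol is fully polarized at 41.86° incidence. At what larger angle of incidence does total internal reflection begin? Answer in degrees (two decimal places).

n₂/n₁ = tan 41.86° = 0.8960; the critical angle satisfies sin θ_c = n₂/n₁.
θ_c = arcsin(0.8960) = 63.64°.

θ_c ≈ 63.64°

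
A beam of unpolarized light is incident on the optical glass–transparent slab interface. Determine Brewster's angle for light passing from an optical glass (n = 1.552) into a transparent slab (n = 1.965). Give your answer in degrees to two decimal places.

θ_B ≈ 51.70°

tan θ_B = n₂/n₁ = 1.965/1.552 = 1.2661.
θ_B = arctan(1.2661) = 51.70°.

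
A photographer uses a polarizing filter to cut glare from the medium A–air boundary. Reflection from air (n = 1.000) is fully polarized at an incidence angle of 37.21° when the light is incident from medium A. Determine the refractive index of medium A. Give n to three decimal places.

n ≈ 1.317

Brewster's law: tan θ_B = n₂/n₁ (light incident in medium A, refracted into air).
n₁ = n₂ / tan θ_B = 1.000 / tan 37.21° = 1.317.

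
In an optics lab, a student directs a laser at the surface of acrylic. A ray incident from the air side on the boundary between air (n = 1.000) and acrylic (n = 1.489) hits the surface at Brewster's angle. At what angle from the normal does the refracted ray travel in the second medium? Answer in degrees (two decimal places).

θ_B = arctan(n₂/n₁) = arctan(1.489/1.000) = 56.12°.
At Brewster's angle the reflected and refracted rays are perpendicular, so θ_t = 90° − θ_B = 90° − 56.12° = 33.88°.

θ_t ≈ 33.88°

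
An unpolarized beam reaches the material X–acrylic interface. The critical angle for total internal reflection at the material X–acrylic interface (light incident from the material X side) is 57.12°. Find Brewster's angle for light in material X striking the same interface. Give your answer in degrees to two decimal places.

θ_B ≈ 40.02°

At the critical angle sin θ_c = n₂/n₁, giving n₂/n₁ = sin 57.12° = 0.8398.
Then tan θ_B = n₂/n₁ = 0.8398, so θ_B = arctan 0.8398 = 40.02°.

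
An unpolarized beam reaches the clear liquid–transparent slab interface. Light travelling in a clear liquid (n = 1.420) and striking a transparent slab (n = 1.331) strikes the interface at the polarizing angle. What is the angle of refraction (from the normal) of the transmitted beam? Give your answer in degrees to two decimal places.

θ_t ≈ 46.85°

tan θ_B = n₂/n₁ = 1.331/1.420 = 0.9373, so θ_B = 43.15°.
At Brewster's angle the reflected and refracted rays are perpendicular, so θ_t = 90° − θ_B = 90° − 43.15° = 46.85°.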